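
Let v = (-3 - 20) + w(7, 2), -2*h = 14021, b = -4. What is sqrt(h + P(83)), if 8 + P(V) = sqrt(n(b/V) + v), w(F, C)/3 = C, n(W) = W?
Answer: sqrt(-193401786 + 332*I*sqrt(117445))/166 ≈ 0.024643 + 83.776*I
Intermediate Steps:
w(F, C) = 3*C
h = -14021/2 (h = -1/2*14021 = -14021/2 ≈ -7010.5)
v = -17 (v = (-3 - 20) + 3*2 = -23 + 6 = -17)
P(V) = -8 + sqrt(-17 - 4/V) (P(V) = -8 + sqrt(-4/V - 17) = -8 + sqrt(-17 - 4/V))
sqrt(h + P(83)) = sqrt(-14021/2 + (-8 + sqrt(-17 - 4/83))) = sqrt(-14021/2 + (-8 + sqrt(-1415/83))) = sqrt(-14021/2 + (-8 + I*sqrt(117445)/83)) = sqrt(-14037/2 + I*sqrt(117445)/83)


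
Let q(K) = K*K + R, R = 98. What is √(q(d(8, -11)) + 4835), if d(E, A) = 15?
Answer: √5158 ≈ 71.819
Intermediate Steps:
q(K) = 98 + K² (q(K) = K*K + 98 = K² + 98 = 98 + K²)
√(q(d(8, -11)) + 4835) = √((98 + 15²) + 4835) = √((98 + 225) + 4835) = √(323 + 4835) = √5158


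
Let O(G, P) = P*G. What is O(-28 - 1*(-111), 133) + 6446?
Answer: 17485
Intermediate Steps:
O(G, P) = G*P
O(-28 - 1*(-111), 133) + 6446 = (-28 - 1*(-111))*133 + 6446 = (-28 + 111)*133 + 6446 = 83*133 + 6446 = 11039 + 6446 = 17485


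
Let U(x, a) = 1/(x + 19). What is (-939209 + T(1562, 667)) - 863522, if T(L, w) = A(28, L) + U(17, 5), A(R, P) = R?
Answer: -64897307/36 ≈ -1.8027e+6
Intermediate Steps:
U(x, a) = 1/(19 + x)
T(L, w) = 1009/36 (T(L, w) = 28 + 1/(19 + 17) = 28 + 1/36 = 1009/36)
(-939209 + T(1562, 667)) - 863522 = (-939209 + 1009/36) - 863522 = -33810515/36 - 863522 = -64897307/36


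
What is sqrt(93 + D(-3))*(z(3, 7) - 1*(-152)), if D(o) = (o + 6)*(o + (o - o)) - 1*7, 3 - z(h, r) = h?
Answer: 152*sqrt(77) ≈ 1333.8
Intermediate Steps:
z(h, r) = 3 - h
D(o) = -7 + o*(6 + o) (D(o) = (6 + o)*(o + 0) - 7 = (6 + o)*o - 7 = o*(6 + o) - 7 = -7 + o*(6 + o))
sqrt(93 + D(-3))*(z(3, 7) - 1*(-152)) = sqrt(93 + (-7 + (-3)**2 + 6*(-3)))*((3 - 1*3) - 1*(-152)) = sqrt(93 + (-7 + 9 - 18))*((3 - 3) + 152) = sqrt(93 - 16)*(0 + 152) = sqrt(77)*152 = 152*sqrt(77)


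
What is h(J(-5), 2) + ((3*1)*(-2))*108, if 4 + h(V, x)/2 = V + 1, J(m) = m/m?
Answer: -652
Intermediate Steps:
J(m) = 1
h(V, x) = -6 + 2*V (h(V, x) = -8 + 2*(V + 1) = -8 + 2*(1 + V) = -8 + (2 + 2*V) = -6 + 2*V)
h(J(-5), 2) + ((3*1)*(-2))*108 = (-6 + 2*1) + ((3*1)*(-2))*108 = (-6 + 2) + (3*(-2))*108 = -4 - 6*108 = -4 - 648 = -652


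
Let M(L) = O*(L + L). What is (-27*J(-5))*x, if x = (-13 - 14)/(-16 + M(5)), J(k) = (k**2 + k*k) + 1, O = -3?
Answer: -37179/46 ≈ -808.24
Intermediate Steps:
J(k) = 1 + 2*k**2 (J(k) = (k**2 + k**2) + 1 = 2*k**2 + 1 = 1 + 2*k**2)
M(L) = -6*L (M(L) = -3*(L + L) = -6*L)
x = 27/46 (x = (-13 - 14)/(-16 - 6*5) = -27/(-16 - 30) = -27/(-46) = -27*(-1/46) = 27/46 ≈ 0.58696)
(-27*J(-5))*x = -27*(1 + 2*(-5)**2)*(27/46) = -27*(1 + 2*25)*(27/46) = -27*(1 + 50)*(27/46) = -27*51*(27/46) = -1377*27/46 = -37179/46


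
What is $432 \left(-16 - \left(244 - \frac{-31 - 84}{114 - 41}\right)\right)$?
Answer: $- \frac{8249040}{73} \approx -1.13 \cdot 10^{5}$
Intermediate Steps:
$432 \left(-16 - \left(244 - \frac{-31 - 84}{114 - 41}\right)\right) = 432 \left(-16 - \left(244 + \frac{115}{73}\right)\right) = 432 \left(-16 - \frac{17927}{73}\right) = 432 \left(- \frac{19095}{73}\right) = - \frac{8249040}{73}$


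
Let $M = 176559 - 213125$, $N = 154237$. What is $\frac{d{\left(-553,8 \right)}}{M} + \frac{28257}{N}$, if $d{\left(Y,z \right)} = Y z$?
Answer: $\frac{857794975}{2819915071} \approx 0.30419$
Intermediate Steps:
$M = -36566$ ($M = 176559 - 213125 = -36566$)
$\frac{d{\left(-553,8 \right)}}{M} + \frac{28257}{N} = \frac{\left(-553\right) 8}{-36566} + \frac{28257}{154237} = \left(-4424\right) \left(- \frac{1}{36566}\right) + 28257 \cdot \frac{1}{154237} = \frac{2212}{18283} + \frac{28257}{154237} = \frac{857794975}{2819915071}$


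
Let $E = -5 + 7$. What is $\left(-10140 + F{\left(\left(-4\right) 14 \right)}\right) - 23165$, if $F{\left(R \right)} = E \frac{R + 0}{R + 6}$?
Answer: $- \frac{832569}{25} \approx -33303.0$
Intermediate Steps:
$E = 2$
$F{\left(R \right)} = \frac{2 R}{6 + R}$ ($F{\left(R \right)} = 2 \frac{R + 0}{R + 6} = 2 \frac{R}{6 + R} = \frac{2 R}{6 + R}$)
$\left(-10140 + F{\left(\left(-4\right) 14 \right)}\right) - 23165 = \left(-10140 + \frac{2 \left(\left(-4\right) 14\right)}{6 - 56}\right) - 23165 = \left(-10140 + 2 \left(-56\right) \frac{1}{6 - 56}\right) - 23165 = \left(-10140 + 2 \left(-56\right) \frac{1}{-50}\right) - 23165 = \left(-10140 + 2 \left(-56\right) \left(- \frac{1}{50}\right)\right) - 23165 = \left(-10140 + \frac{56}{25}\right) - 23165 = - \frac{253444}{25} - 23165 = - \frac{832569}{25}$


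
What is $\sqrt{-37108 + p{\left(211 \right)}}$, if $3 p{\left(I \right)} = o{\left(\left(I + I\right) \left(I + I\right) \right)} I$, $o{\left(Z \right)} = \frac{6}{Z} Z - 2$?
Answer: $\frac{4 i \sqrt{20715}}{3} \approx 191.9 i$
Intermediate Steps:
$o{\left(Z \right)} = 4$ ($o{\left(Z \right)} = 6 - 2 = 4$)
$p{\left(I \right)} = \frac{4 I}{3}$
$\sqrt{-37108 + p{\left(211 \right)}} = \sqrt{-37108 + \frac{4}{3} \cdot 211} = \sqrt{-37108 + \frac{844}{3}} = \sqrt{- \frac{110480}{3}} = \frac{4 i \sqrt{20715}}{3}$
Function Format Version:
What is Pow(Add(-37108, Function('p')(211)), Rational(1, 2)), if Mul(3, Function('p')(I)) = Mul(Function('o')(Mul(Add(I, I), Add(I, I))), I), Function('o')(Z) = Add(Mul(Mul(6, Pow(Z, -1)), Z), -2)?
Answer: Mul(Rational(4, 3), I, Pow(20715, Rational(1, 2))) ≈ Mul(191.90, I)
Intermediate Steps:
Function('o')(Z) = 4 (Function('o')(Z) = Add(6, -2) = 4)
Function('p')(I) = Mul(Rational(4, 3), I) (Function('p')(I) = Mul(Rational(1, 3), Mul(4, I)) = Mul(Rational(4, 3), I))
Pow(Add(-37108, Function('p')(211)), Rational(1, 2)) = Pow(Add(-37108, Mul(Rational(4, 3), 211)), Rational(1, 2)) = Pow(Add(-37108, Rational(844, 3)), Rational(1, 2)) = Pow(Rational(-110480, 3), Rational(1, 2)) = Mul(Rational(4, 3), I, Pow(20715, Rational(1, 2)))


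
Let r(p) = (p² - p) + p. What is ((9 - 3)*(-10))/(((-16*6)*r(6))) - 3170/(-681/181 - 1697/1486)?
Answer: 245561794975/379907424 ≈ 646.37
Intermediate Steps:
r(p) = p²
((9 - 3)*(-10))/(((-16*6)*r(6))) - 3170/(-681/181 - 1697/1486) = ((9 - 3)*(-10))/((-16*6*6²)) - 3170/(-681/181 - 1697/1486) = (6*(-10))/((-96*36)) - 3170/(-681*1/181 - 1697*1/1486) = -60/(-3456) - 3170/(-681/181 - 1697/1486) = -60*(-1/3456) - 3170/(-1319123/268966) = 5/288 - 3170*(-268966/1319123) = 5/288 + 852622220/1319123 = 245561794975/379907424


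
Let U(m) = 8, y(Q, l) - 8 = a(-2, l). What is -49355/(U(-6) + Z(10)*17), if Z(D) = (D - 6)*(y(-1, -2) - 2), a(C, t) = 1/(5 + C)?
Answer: -148065/1316 ≈ -112.51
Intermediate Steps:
y(Q, l) = 25/3 (y(Q, l) = 8 + 1/(5 - 2) = 8 + 1/3 = 8 + ⅓ = 25/3)
Z(D) = -38 + 19*D/3 (Z(D) = (D - 6)*(25/3 - 2) = (-6 + D)*(19/3) = -38 + 19*D/3)
-49355/(U(-6) + Z(10)*17) = -49355/(8 + (-38 + (19/3)*10)*17) = -49355/(8 + (-38 + 190/3)*17) = -49355/(8 + (76/3)*17) = -49355/(8 + 1292/3) = -49355/1316/3 = -49355*3/1316 = -148065/1316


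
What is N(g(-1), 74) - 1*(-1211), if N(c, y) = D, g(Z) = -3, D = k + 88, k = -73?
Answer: 1226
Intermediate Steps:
D = 15 (D = -73 + 88 = 15)
N(c, y) = 15
N(g(-1), 74) - 1*(-1211) = 15 - 1*(-1211) = 15 + 1211 = 1226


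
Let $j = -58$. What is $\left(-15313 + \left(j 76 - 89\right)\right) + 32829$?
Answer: $13019$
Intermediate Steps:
$\left(-15313 + \left(j 76 - 89\right)\right) + 32829 = \left(-15313 - 4497\right) + 32829 = -19810 + 32829 = 13019$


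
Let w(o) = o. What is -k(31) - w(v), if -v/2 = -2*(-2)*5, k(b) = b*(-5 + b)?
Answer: -766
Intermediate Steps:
v = -40 (v = -2*(-2*(-2))*5 = -8*5 = -2*20 = -40)
-k(31) - w(v) = -31*(-5 + 31) - 1*(-40) = -31*26 + 40 = -1*806 + 40 = -806 + 40 = -766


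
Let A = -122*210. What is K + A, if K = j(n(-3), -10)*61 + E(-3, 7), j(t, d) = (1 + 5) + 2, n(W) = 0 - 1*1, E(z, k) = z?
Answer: -25135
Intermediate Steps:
n(W) = -1 (n(W) = 0 - 1 = -1)
j(t, d) = 8 (j(t, d) = 6 + 2 = 8)
A = -25620
K = 485 (K = 8*61 - 3 = 488 - 3 = 485)
K + A = 485 - 25620 = -25135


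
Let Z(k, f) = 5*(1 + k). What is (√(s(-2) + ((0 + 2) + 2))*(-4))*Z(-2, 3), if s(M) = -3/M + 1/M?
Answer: 20*√5 ≈ 44.721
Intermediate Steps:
s(M) = -2/M (s(M) = -3/M + 1/M = -2/M)
Z(k, f) = 5 + 5*k
(√(s(-2) + ((0 + 2) + 2))*(-4))*Z(-2, 3) = (√(-2/(-2) + ((0 + 2) + 2))*(-4))*(5 + 5*(-2)) = (√(-2*(-½) + (2 + 2))*(-4))*(5 - 10) = (√(1 + 4)*(-4))*(-5) = (√5*(-4))*(-5) = -4*√5*(-5) = 20*√5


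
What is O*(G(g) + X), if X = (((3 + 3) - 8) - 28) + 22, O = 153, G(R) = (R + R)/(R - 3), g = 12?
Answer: -816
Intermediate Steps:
G(R) = 2*R/(-3 + R) (G(R) = (2*R)/(-3 + R) = 2*R/(-3 + R))
X = -8 (X = ((6 - 8) - 28) + 22 = (-2 - 28) + 22 = -30 + 22 = -8)
O*(G(g) + X) = 153*(2*12/(-3 + 12) - 8) = 153*(2*12/9 - 8) = 153*(2*12*(⅑) - 8) = 153*(8/3 - 8) = 153*(-16/3) = -816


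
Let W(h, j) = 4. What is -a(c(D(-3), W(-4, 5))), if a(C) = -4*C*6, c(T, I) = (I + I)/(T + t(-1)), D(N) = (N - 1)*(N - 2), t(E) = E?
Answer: 192/19 ≈ 10.105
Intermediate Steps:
D(N) = (-1 + N)*(-2 + N)
c(T, I) = 2*I/(-1 + T) (c(T, I) = (I + I)/(T - 1) = (2*I)/(-1 + T) = 2*I/(-1 + T))
a(C) = -24*C
-a(c(D(-3), W(-4, 5))) = -(-24)*2*4/(-1 + (2 + (-3)² - 3*(-3))) = -(-24)*2*4/(-1 + (2 + 9 + 9)) = -(-24)*2*4/(-1 + 20) = -(-24)*2*4/19 = -(-24)*2*4*(1/19) = -(-24)*8/19 = -1*(-192/19) = 192/19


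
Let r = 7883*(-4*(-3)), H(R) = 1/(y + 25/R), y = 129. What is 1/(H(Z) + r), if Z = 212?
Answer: 27373/2589376520 ≈ 1.0571e-5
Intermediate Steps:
H(R) = 1/(129 + 25/R)
r = 94596 (r = 7883*12 = 94596)
1/(H(Z) + r) = 1/(212/(25 + 129*212) + 94596) = 1/(212/(25 + 27348) + 94596) = 1/(212/27373 + 94596) = 1/(2589376520/27373) = 27373/2589376520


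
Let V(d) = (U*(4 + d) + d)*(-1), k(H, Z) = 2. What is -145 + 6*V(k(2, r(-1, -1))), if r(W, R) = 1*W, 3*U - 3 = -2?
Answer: -169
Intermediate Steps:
U = ⅓ (U = 1 + (⅓)*(-2) = 1 - ⅔ = ⅓ ≈ 0.33333)
r(W, R) = W
V(d) = -4/3 - 4*d/3 (V(d) = ((4 + d)/3 + d)*(-1) = ((4/3 + d/3) + d)*(-1) = (4/3 + 4*d/3)*(-1) = -4/3 - 4*d/3)
-145 + 6*V(k(2, r(-1, -1))) = -145 + 6*(-4/3 - 4/3*2) = -145 + 6*(-4/3 - 8/3) = -145 + 6*(-4) = -145 - 24 = -169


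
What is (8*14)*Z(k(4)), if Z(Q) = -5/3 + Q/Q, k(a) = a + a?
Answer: -224/3 ≈ -74.667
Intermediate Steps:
k(a) = 2*a
Z(Q) = -⅔ (Z(Q) = -5*⅓ + 1 = -5/3 + 1 = -⅔)
(8*14)*Z(k(4)) = (8*14)*(-⅔) = 112*(-⅔) = -224/3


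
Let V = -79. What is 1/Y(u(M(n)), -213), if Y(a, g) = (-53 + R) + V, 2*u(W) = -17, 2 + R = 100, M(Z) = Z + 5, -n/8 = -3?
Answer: -1/34 ≈ -0.029412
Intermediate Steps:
n = 24 (n = -8*(-3) = 24)
M(Z) = 5 + Z
R = 98 (R = -2 + 100 = 98)
u(W) = -17/2 (u(W) = (½)*(-17) = -17/2)
Y(a, g) = -34 (Y(a, g) = (-53 + 98) - 79 = 45 - 79 = -34)
1/Y(u(M(n)), -213) = 1/(-34) = -1/34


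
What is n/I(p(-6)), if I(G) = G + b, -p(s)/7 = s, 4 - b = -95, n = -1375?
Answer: -1375/141 ≈ -9.7518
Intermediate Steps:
b = 99 (b = 4 - 1*(-95) = 4 + 95 = 99)
p(s) = -7*s
I(G) = 99 + G (I(G) = G + 99 = 99 + G)
n/I(p(-6)) = -1375/(99 - 7*(-6)) = -1375/(99 + 42) = -1375/141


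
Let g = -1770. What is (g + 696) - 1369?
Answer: -2443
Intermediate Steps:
(g + 696) - 1369 = (-1770 + 696) - 1369 = -1074 - 1369 = -2443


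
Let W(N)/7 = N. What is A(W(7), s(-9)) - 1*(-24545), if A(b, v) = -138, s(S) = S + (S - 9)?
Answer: 24407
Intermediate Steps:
W(N) = 7*N
s(S) = -9 + 2*S (s(S) = S + (-9 + S) = -9 + 2*S)
A(W(7), s(-9)) - 1*(-24545) = -138 - 1*(-24545) = -138 + 24545 = 24407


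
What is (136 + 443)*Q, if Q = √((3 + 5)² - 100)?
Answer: 3474*I ≈ 3474.0*I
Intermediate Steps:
Q = 6*I (Q = √(8² - 100) = √(64 - 100) = √(-36) = 6*I ≈ 6.0*I)
(136 + 443)*Q = (136 + 443)*(6*I) = 579*(6*I) = 3474*I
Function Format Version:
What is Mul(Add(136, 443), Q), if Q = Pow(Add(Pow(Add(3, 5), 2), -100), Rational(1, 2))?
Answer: Mul(3474, I) ≈ Mul(3474.0, I)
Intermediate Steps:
Q = Mul(6, I) (Q = Pow(Add(Pow(8, 2), -100), Rational(1, 2)) = Pow(Add(64, -100), Rational(1, 2)) = Pow(-36, Rational(1, 2)) = Mul(6, I) ≈ Mul(6.0000, I))
Mul(Add(136, 443), Q) = Mul(Add(136, 443), Mul(6, I)) = Mul(579, Mul(6, I)) = Mul(3474, I)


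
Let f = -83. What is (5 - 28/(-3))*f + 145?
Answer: -3134/3 ≈ -1044.7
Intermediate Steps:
(5 - 28/(-3))*f + 145 = (5 - 28/(-3))*(-83) + 145 = (5 - 28*(-1)/3)*(-83) + 145 = (5 - 4*(-7/3))*(-83) + 145 = (5 + 28/3)*(-83) + 145 = (43/3)*(-83) + 145 = -3569/3 + 145 = -3134/3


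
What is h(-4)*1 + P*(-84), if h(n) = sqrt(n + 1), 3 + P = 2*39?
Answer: -6300 + I*sqrt(3) ≈ -6300.0 + 1.732*I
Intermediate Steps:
P = 75 (P = -3 + 2*39 = -3 + 78 = 75)
h(n) = sqrt(1 + n)
h(-4)*1 + P*(-84) = sqrt(1 - 4)*1 + 75*(-84) = sqrt(-3)*1 - 6300 = (I*sqrt(3))*1 - 6300 = I*sqrt(3) - 6300 = -6300 + I*sqrt(3)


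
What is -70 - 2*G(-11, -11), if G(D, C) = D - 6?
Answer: -36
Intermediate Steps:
G(D, C) = -6 + D
-70 - 2*G(-11, -11) = -70 - 2*(-6 - 11) = -70 - 2*(-17) = -70 + 34 = -36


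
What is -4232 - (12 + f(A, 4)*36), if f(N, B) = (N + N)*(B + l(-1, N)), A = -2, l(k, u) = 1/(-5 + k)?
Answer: -3692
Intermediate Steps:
f(N, B) = 2*N*(-⅙ + B) (f(N, B) = (N + N)*(B + 1/(-5 - 1)) = (2*N)*(B + 1/(-6)) = (2*N)*(B - ⅙) = (2*N)*(-⅙ + B) = 2*N*(-⅙ + B))
-4232 - (12 + f(A, 4)*36) = -4232 - (12 + ((⅓)*(-2)*(-1 + 6*4))*36) = -4232 - (12 + ((⅓)*(-2)*(-1 + 24))*36) = -4232 - (12 + ((⅓)*(-2)*23)*36) = -4232 - (12 - 46/3*36) = -4232 - (12 - 552) = -4232 - 1*(-540) = -4232 + 540 = -3692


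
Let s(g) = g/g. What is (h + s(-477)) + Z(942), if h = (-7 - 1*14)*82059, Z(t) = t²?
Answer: -835874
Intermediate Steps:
s(g) = 1
h = -1723239 (h = (-7 - 14)*82059 = -21*82059 = -1723239)
(h + s(-477)) + Z(942) = (-1723239 + 1) + 942² = -1723238 + 887364 = -835874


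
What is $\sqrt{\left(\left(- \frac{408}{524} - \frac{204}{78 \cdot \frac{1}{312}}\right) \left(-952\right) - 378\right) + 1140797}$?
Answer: $\frac{\sqrt{32914665035}}{131} \approx 1384.9$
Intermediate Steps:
$\sqrt{\left(\left(- \frac{408}{524} - \frac{204}{78 \cdot \frac{1}{312}}\right) \left(-952\right) - 378\right) + 1140797} = \sqrt{\left(\left(\left(-408\right) \frac{1}{524} - \frac{204}{78 \cdot \frac{1}{312}}\right) \left(-952\right) - 378\right) + 1140797} = \sqrt{\left(\left(- \frac{102}{131} - 204 \frac{1}{\frac{1}{4}}\right) \left(-952\right) - 378\right) + 1140797} = \sqrt{\left(\left(- \frac{102}{131} - 816\right) \left(-952\right) - 378\right) + 1140797} = \sqrt{\left(\left(- \frac{106998}{131}\right) \left(-952\right) - 378\right) + 1140797} = \sqrt{\left(\frac{101862096}{131} - 378\right) + 1140797} = \sqrt{\frac{101812578}{131} + 1140797} = \sqrt{\frac{251256985}{131}} = \frac{\sqrt{32914665035}}{131}$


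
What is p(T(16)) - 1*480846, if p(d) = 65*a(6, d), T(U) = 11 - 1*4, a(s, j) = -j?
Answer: -481301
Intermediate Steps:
T(U) = 7 (T(U) = 11 - 4 = 7)
p(d) = -65*d (p(d) = 65*(-d) = -65*d)
p(T(16)) - 1*480846 = -65*7 - 1*480846 = -455 - 480846 = -481301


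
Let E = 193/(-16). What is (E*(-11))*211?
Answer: 447953/16 ≈ 27997.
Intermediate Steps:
E = -193/16 (E = 193*(-1/16) = -193/16 ≈ -12.063)
(E*(-11))*211 = -193/16*(-11)*211 = (2123/16)*211 = 447953/16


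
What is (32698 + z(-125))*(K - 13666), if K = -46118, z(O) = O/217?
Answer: -424187866344/217 ≈ -1.9548e+9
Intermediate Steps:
z(O) = O/217 (z(O) = O*(1/217) = O/217)
(32698 + z(-125))*(K - 13666) = (32698 + (1/217)*(-125))*(-46118 - 13666) = (32698 - 125/217)*(-59784) = (7095341/217)*(-59784) = -424187866344/217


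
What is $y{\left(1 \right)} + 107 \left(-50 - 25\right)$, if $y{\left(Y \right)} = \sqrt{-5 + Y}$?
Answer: $-8025 + 2 i \approx -8025.0 + 2.0 i$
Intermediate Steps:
$y{\left(1 \right)} + 107 \left(-50 - 25\right) = \sqrt{-5 + 1} + 107 \left(-50 - 25\right) = \sqrt{-4} + 107 \left(-50 - 25\right) = 2 i + 107 \left(-75\right) = 2 i - 8025 = -8025 + 2 i$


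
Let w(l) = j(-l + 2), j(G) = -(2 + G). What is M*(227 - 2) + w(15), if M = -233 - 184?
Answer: -93814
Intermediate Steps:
j(G) = -2 - G
w(l) = -4 + l (w(l) = -2 - (-l + 2) = -2 - (2 - l) = -2 + (-2 + l) = -4 + l)
M = -417
M*(227 - 2) + w(15) = -417*(227 - 2) + (-4 + 15) = -417*225 + 11 = -93825 + 11 = -93814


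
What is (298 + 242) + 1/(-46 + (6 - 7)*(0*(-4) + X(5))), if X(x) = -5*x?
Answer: 11339/21 ≈ 539.95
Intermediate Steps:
(298 + 242) + 1/(-46 + (6 - 7)*(0*(-4) + X(5))) = (298 + 242) + 1/(-46 + (6 - 7)*(0*(-4) - 5*5)) = 540 + 1/(-46 - (0 - 25)) = 540 + 1/(-46 - 1*(-25)) = 540 + 1/(-46 + 25) = 540 + 1/(-21) = 540 - 1/21 = 11339/21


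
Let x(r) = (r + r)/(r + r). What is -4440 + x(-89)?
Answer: -4439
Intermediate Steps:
x(r) = 1 (x(r) = (2*r)/((2*r)) = (2*r)*(1/(2*r)) = 1)
-4440 + x(-89) = -4440 + 1 = -4439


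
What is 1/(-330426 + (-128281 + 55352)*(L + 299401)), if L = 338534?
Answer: -1/46524292041 ≈ -2.1494e-11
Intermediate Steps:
1/(-330426 + (-128281 + 55352)*(L + 299401)) = 1/(-330426 + (-128281 + 55352)*(338534 + 299401)) = 1/(-330426 - 72929*637935) = 1/(-330426 - 46523961615) = 1/(-46524292041) = -1/46524292041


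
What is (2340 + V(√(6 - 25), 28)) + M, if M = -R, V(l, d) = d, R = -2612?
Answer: 4980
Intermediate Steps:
M = 2612 (M = -1*(-2612) = 2612)
(2340 + V(√(6 - 25), 28)) + M = (2340 + 28) + 2612 = 2368 + 2612 = 4980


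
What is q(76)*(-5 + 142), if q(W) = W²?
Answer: 791312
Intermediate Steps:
q(76)*(-5 + 142) = 76²*(-5 + 142) = 5776*137 = 791312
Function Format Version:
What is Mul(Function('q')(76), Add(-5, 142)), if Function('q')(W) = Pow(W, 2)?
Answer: 791312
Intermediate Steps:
Mul(Function('q')(76), Add(-5, 142)) = Mul(Pow(76, 2), Add(-5, 142)) = Mul(5776, 137) = 791312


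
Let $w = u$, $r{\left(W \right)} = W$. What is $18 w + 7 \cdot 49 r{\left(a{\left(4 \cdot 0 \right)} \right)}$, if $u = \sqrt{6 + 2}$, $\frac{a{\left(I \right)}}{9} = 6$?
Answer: $18522 + 36 \sqrt{2} \approx 18573.0$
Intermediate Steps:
$a{\left(I \right)} = 54$ ($a{\left(I \right)} = 9 \cdot 6 = 54$)
$u = 2 \sqrt{2}$ ($u = \sqrt{8} = 2 \sqrt{2} \approx 2.8284$)
$w = 2 \sqrt{2} \approx 2.8284$
$18 w + 7 \cdot 49 r{\left(a{\left(4 \cdot 0 \right)} \right)} = 18 \cdot 2 \sqrt{2} + 7 \cdot 49 \cdot 54 = 36 \sqrt{2} + 343 \cdot 54 = 36 \sqrt{2} + 18522 = 18522 + 36 \sqrt{2}$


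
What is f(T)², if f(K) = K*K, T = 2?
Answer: 16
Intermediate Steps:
f(K) = K²
f(T)² = (2²)² = 4² = 16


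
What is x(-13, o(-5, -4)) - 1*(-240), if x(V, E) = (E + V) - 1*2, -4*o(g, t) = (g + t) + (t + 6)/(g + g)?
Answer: 2273/10 ≈ 227.30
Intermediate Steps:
o(g, t) = -g/4 - t/4 - (6 + t)/(8*g) (o(g, t) = -((g + t) + (t + 6)/(g + g))/4 = -((g + t) + (6 + t)/((2*g)))/4 = -((g + t) + (6 + t)*(1/(2*g)))/4 = -((g + t) + (6 + t)/(2*g))/4 = -(g + t + (6 + t)/(2*g))/4 = -g/4 - t/4 - (6 + t)/(8*g))
x(V, E) = -2 + E + V (x(V, E) = (E + V) - 2 = -2 + E + V)
x(-13, o(-5, -4)) - 1*(-240) = (-2 + (1/8)*(-6 - 1*(-4) - 2*(-5)*(-5 - 4))/(-5) - 13) - 1*(-240) = (-2 + (1/8)*(-1/5)*(-6 + 4 - 2*(-5)*(-9)) - 13) + 240 = (-2 + (1/8)*(-1/5)*(-6 + 4 - 90) - 13) + 240 = (-2 + (1/8)*(-1/5)*(-92) - 13) + 240 = (-2 + 23/10 - 13) + 240 = -127/10 + 240 = 2273/10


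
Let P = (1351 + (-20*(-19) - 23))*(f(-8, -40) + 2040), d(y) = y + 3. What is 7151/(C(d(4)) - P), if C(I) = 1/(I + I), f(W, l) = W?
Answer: -100114/48589183 ≈ -0.0020604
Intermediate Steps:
d(y) = 3 + y
C(I) = 1/(2*I)
P = 3470656 (P = (1351 + (-20*(-19) - 23))*(-8 + 2040) = (1351 + (380 - 23))*2032 = (1351 + 357)*2032 = 1708*2032 = 3470656)
7151/(C(d(4)) - P) = 7151/(1/(2*(3 + 4)) - 1*3470656) = 7151/((½)/7 - 3470656) = 7151/((½)*(⅐) - 3470656) = 7151/(1/14 - 3470656) = 7151/(-48589183/14) = 7151*(-14/48589183) = -100114/48589183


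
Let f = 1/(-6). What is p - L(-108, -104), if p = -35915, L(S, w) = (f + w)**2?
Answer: -1683565/36 ≈ -46766.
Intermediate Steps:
f = -1/6 (f = 1*(-1/6) = -1/6 ≈ -0.16667)
L(S, w) = (-1/6 + w)**2
p - L(-108, -104) = -35915 - (-1 + 6*(-104))**2/36 = -35915 - (-1 - 624)**2/36 = -35915 - (-625)**2/36 = -35915 - 390625/36 = -1683565/36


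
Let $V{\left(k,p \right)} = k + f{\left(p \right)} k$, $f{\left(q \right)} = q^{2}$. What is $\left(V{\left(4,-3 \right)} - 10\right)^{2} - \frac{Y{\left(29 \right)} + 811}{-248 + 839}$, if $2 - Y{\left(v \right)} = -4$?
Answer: $\frac{531083}{591} \approx 898.62$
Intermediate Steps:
$Y{\left(v \right)} = 6$ ($Y{\left(v \right)} = 2 - -4 = 2 + 4 = 6$)
$V{\left(k,p \right)} = k + k p^{2}$ ($V{\left(k,p \right)} = k + p^{2} k = k + k p^{2}$)
$\left(V{\left(4,-3 \right)} - 10\right)^{2} - \frac{Y{\left(29 \right)} + 811}{-248 + 839} = \left(4 \left(1 + \left(-3\right)^{2}\right) - 10\right)^{2} - \frac{6 + 811}{-248 + 839} = \left(4 \left(1 + 9\right) - 10\right)^{2} - \frac{817}{591} = \left(4 \cdot 10 - 10\right)^{2} - 817 \cdot \frac{1}{591} = \left(40 - 10\right)^{2} - \frac{817}{591} = 30^{2} - \frac{817}{591} = 900 - \frac{817}{591} = \frac{531083}{591}$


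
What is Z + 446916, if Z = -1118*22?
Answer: 422320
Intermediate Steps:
Z = -24596
Z + 446916 = -24596 + 446916 = 422320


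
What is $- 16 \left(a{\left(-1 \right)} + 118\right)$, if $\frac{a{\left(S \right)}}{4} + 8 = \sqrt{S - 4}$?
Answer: $-1376 - 64 i \sqrt{5} \approx -1376.0 - 143.11 i$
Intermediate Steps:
$a{\left(S \right)} = -32 + 4 \sqrt{-4 + S}$ ($a{\left(S \right)} = -32 + 4 \sqrt{S - 4} = -32 + 4 \sqrt{-4 + S}$)
$- 16 \left(a{\left(-1 \right)} + 118\right) = - 16 \left(\left(-32 + 4 \sqrt{-4 - 1}\right) + 118\right) = - 16 \left(\left(-32 + 4 \sqrt{-5}\right) + 118\right) = - 16 \left(\left(-32 + 4 i \sqrt{5}\right) + 118\right) = - 16 \left(86 + 4 i \sqrt{5}\right) = -1376 - 64 i \sqrt{5}$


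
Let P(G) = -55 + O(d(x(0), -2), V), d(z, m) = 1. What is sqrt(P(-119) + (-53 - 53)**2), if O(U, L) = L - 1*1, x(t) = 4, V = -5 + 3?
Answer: 9*sqrt(138) ≈ 105.73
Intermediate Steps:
V = -2
O(U, L) = -1 + L (O(U, L) = L - 1 = -1 + L)
P(G) = -58 (P(G) = -55 + (-1 - 2) = -55 - 3 = -58)
sqrt(P(-119) + (-53 - 53)**2) = sqrt(-58 + (-53 - 53)**2) = sqrt(-58 + (-106)**2) = sqrt(-58 + 11236) = sqrt(11178) = 9*sqrt(138)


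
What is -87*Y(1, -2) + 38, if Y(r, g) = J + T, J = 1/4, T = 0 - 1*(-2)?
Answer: -631/4 ≈ -157.75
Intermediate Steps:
T = 2 (T = 0 + 2 = 2)
J = ¼ ≈ 0.25000
Y(r, g) = 9/4 (Y(r, g) = ¼ + 2 = 9/4)
-87*Y(1, -2) + 38 = -87*9/4 + 38 = -783/4 + 38 = -631/4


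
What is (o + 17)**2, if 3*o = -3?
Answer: 256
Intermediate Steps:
o = -1 (o = (1/3)*(-3) = -1)
(o + 17)**2 = (-1 + 17)**2 = 16**2 = 256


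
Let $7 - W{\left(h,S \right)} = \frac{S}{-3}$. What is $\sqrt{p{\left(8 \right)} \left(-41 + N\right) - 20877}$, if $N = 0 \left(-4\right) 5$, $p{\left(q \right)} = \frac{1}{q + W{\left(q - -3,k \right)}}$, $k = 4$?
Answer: $\frac{2 i \sqrt{255774}}{7} \approx 144.5 i$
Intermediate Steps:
$W{\left(h,S \right)} = 7 + \frac{S}{3}$ ($W{\left(h,S \right)} = 7 - \frac{S}{-3} = 7 - S \left(- \frac{1}{3}\right) = 7 - - \frac{S}{3} = 7 + \frac{S}{3}$)
$p{\left(q \right)} = \frac{1}{\frac{25}{3} + q}$ ($p{\left(q \right)} = \frac{1}{q + \left(7 + \frac{1}{3} \cdot 4\right)} = \frac{1}{q + \left(7 + \frac{4}{3}\right)} = \frac{1}{q + \frac{25}{3}} = \frac{1}{\frac{25}{3} + q}$)
$N = 0$ ($N = 0 \cdot 5 = 0$)
$\sqrt{p{\left(8 \right)} \left(-41 + N\right) - 20877} = \sqrt{\frac{3}{25 + 3 \cdot 8} \left(-41 + 0\right) - 20877} = \sqrt{\frac{3}{25 + 24} \left(-41\right) - 20877} = \sqrt{\frac{3}{49} \left(-41\right) - 20877} = \sqrt{- \frac{123}{49} - 20877} = \sqrt{- \frac{1023096}{49}} = \frac{2 i \sqrt{255774}}{7}$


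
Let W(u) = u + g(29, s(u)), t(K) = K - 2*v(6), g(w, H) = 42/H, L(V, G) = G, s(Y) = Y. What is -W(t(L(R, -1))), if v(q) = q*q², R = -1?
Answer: 187531/433 ≈ 433.10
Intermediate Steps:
v(q) = q³
t(K) = -432 + K (t(K) = K - 2*6³ = K - 2*216 = K - 432 = -432 + K)
W(u) = u + 42/u
-W(t(L(R, -1))) = -((-432 - 1) + 42/(-432 - 1)) = -(-433 + 42/(-433)) = -(-433 + 42*(-1/433)) = -(-433 - 42/433) = -1*(-187531/433) = 187531/433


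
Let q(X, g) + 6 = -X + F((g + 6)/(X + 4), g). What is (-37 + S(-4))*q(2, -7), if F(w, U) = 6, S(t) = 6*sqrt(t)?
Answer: 74 - 24*I ≈ 74.0 - 24.0*I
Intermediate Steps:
q(X, g) = -X (q(X, g) = -6 + (-X + 6) = -6 + (6 - X) = -X)
(-37 + S(-4))*q(2, -7) = (-37 + 6*sqrt(-4))*(-1*2) = (-37 + 6*(2*I))*(-2) = (-37 + 12*I)*(-2) = 74 - 24*I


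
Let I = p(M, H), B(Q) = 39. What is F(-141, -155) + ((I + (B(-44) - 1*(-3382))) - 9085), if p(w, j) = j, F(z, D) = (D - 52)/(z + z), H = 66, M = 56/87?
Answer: -526143/94 ≈ -5597.3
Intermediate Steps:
M = 56/87 (M = 56*(1/87) = 56/87 ≈ 0.64368)
F(z, D) = (-52 + D)/(2*z) (F(z, D) = (-52 + D)/((2*z)) = (-52 + D)*(1/(2*z)) = (-52 + D)/(2*z))
I = 66
F(-141, -155) + ((I + (B(-44) - 1*(-3382))) - 9085) = (½)*(-52 - 155)/(-141) + ((66 + (39 - 1*(-3382))) - 9085) = (½)*(-1/141)*(-207) + ((66 + (39 + 3382)) - 9085) = 69/94 + ((66 + 3421) - 9085) = 69/94 + (3487 - 9085) = 69/94 - 5598 = -526143/94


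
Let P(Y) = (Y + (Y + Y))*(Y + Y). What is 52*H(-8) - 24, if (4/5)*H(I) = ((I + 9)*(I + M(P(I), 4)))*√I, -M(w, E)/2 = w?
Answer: -24 - 100880*I*√2 ≈ -24.0 - 1.4267e+5*I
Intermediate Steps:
P(Y) = 6*Y² (P(Y) = (Y + 2*Y)*(2*Y) = (3*Y)*(2*Y) = 6*Y²)
M(w, E) = -2*w
H(I) = 5*√I*(9 + I)*(I - 12*I²)/4 (H(I) = 5*(((I + 9)*(I - 12*I²))*√I)/4 = 5*(((9 + I)*(I - 12*I²))*√I)/4 = 5*(√I*(9 + I)*(I - 12*I²))/4 = 5*√I*(9 + I)*(I - 12*I²)/4)
52*H(-8) - 24 = 52*(5*(-8)^(3/2)*(9 - 107*(-8) - 12*(-8)²)/4) - 24 = 52*(5*(-16*I*√2)*(9 + 856 - 12*64)/4) - 24 = 52*(5*(-16*I*√2)*(9 + 856 - 768)/4) - 24 = 52*((5/4)*(-16*I*√2)*97) - 24 = 52*(-1940*I*√2) - 24 = -100880*I*√2 - 24 = -24 - 100880*I*√2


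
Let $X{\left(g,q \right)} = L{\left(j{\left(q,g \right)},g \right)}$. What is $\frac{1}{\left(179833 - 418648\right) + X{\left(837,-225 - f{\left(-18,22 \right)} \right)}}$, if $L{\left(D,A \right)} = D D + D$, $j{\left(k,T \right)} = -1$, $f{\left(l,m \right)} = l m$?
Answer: $- \frac{1}{238815} \approx -4.1873 \cdot 10^{-6}$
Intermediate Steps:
$L{\left(D,A \right)} = D + D^{2}$ ($L{\left(D,A \right)} = D^{2} + D = D + D^{2}$)
$X{\left(g,q \right)} = 0$ ($X{\left(g,q \right)} = - (1 - 1) = \left(-1\right) 0 = 0$)
$\frac{1}{\left(179833 - 418648\right) + X{\left(837,-225 - f{\left(-18,22 \right)} \right)}} = \frac{1}{\left(179833 - 418648\right) + 0} = \frac{1}{-238815 + 0} = \frac{1}{-238815} = - \frac{1}{238815}$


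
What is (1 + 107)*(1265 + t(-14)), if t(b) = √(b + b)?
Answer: 136620 + 216*I*√7 ≈ 1.3662e+5 + 571.48*I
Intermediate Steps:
t(b) = √2*√b (t(b) = √(2*b) = √2*√b)
(1 + 107)*(1265 + t(-14)) = (1 + 107)*(1265 + √2*√(-14)) = 108*(1265 + √2*(I*√14)) = 108*(1265 + 2*I*√7) = 136620 + 216*I*√7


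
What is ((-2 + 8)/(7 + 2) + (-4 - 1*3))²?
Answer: 361/9 ≈ 40.111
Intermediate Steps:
((-2 + 8)/(7 + 2) + (-4 - 1*3))² = (6/9 + (-4 - 3))² = (6*(⅑) - 7)² = (⅔ - 7)² = (-19/3)² = 361/9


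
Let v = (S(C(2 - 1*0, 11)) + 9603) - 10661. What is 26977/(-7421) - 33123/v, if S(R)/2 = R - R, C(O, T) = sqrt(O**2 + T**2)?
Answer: 217264117/7851418 ≈ 27.672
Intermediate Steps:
S(R) = 0 (S(R) = 2*(R - R) = 2*0 = 0)
v = -1058 (v = (0 + 9603) - 10661 = 9603 - 10661 = -1058)
26977/(-7421) - 33123/v = 26977/(-7421) - 33123/(-1058) = 26977*(-1/7421) - 33123*(-1/1058) = -26977/7421 + 33123/1058 = 217264117/7851418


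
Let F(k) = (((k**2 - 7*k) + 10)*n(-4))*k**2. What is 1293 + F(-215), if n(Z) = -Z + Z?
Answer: 1293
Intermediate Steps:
n(Z) = 0
F(k) = 0 (F(k) = (((k**2 - 7*k) + 10)*0)*k**2 = ((10 + k**2 - 7*k)*0)*k**2 = 0*k**2 = 0)
1293 + F(-215) = 1293 + 0 = 1293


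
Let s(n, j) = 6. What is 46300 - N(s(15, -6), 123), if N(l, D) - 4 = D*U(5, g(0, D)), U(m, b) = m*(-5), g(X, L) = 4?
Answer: 49371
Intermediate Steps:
U(m, b) = -5*m
N(l, D) = 4 - 25*D (N(l, D) = 4 + D*(-5*5) = 4 + D*(-25) = 4 - 25*D)
46300 - N(s(15, -6), 123) = 46300 - (4 - 25*123) = 46300 - (4 - 3075) = 46300 - 1*(-3071) = 46300 + 3071 = 49371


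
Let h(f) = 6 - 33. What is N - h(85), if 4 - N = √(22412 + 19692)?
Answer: 31 - 2*√10526 ≈ -174.19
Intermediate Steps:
N = 4 - 2*√10526 (N = 4 - √(22412 + 19692) = 4 - √42104 = 4 - 2*√10526 ≈ -201.19)
h(f) = -27
N - h(85) = (4 - 2*√10526) - 1*(-27) = (4 - 2*√10526) + 27 = 31 - 2*√10526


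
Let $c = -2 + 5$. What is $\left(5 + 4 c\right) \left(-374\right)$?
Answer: $-6358$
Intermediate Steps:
$c = 3$
$\left(5 + 4 c\right) \left(-374\right) = \left(5 + 4 \cdot 3\right) \left(-374\right) = \left(5 + 12\right) \left(-374\right) = 17 \left(-374\right) = -6358$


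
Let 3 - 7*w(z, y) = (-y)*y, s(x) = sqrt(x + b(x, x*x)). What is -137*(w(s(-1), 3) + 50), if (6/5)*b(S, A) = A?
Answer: -49594/7 ≈ -7084.9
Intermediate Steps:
b(S, A) = 5*A/6
s(x) = sqrt(x + 5*x**2/6) (s(x) = sqrt(x + 5*(x*x)/6) = sqrt(x + 5*x**2/6))
w(z, y) = 3/7 + y**2/7 (w(z, y) = 3/7 - (-y)*y/7 = 3/7 - (-1)*y**2/7 = 3/7 + y**2/7)
-137*(w(s(-1), 3) + 50) = -137*((3/7 + (1/7)*3**2) + 50) = -137*((3/7 + (1/7)*9) + 50) = -137*((3/7 + 9/7) + 50) = -137*(12/7 + 50) = -137*362/7 = -49594/7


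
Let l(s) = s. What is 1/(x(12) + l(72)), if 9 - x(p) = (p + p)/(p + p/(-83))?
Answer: 41/3238 ≈ 0.012662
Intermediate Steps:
x(p) = 286/41 (x(p) = 9 - (p + p)/(p + p/(-83)) = 9 - 2*p/(p + p*(-1/83)) = 9 - 2*p/(p - p/83) = 9 - 2*p/(82*p/83) = 9 - 2*p*83/(82*p) = 9 - 1*83/41 = 9 - 83/41 = 286/41)
1/(x(12) + l(72)) = 1/(286/41 + 72) = 1/(3238/41) = 41/3238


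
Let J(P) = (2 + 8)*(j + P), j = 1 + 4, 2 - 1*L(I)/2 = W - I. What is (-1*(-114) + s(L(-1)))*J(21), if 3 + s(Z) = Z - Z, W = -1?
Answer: 28860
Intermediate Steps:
L(I) = 6 + 2*I (L(I) = 4 - 2*(-1 - I) = 4 + (2 + 2*I) = 6 + 2*I)
j = 5
s(Z) = -3 (s(Z) = -3 + (Z - Z) = -3 + 0 = -3)
J(P) = 50 + 10*P (J(P) = (2 + 8)*(5 + P) = 10*(5 + P) = 50 + 10*P)
(-1*(-114) + s(L(-1)))*J(21) = (-1*(-114) - 3)*(50 + 10*21) = (114 - 3)*(50 + 210) = 111*260 = 28860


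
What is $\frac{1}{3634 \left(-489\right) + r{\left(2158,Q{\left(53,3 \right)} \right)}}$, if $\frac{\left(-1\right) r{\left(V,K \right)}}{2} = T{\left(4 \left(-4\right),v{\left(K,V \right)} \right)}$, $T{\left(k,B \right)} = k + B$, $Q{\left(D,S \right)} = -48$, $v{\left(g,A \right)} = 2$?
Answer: $- \frac{1}{1776998} \approx -5.6275 \cdot 10^{-7}$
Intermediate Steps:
$T{\left(k,B \right)} = B + k$
$r{\left(V,K \right)} = 28$ ($r{\left(V,K \right)} = - 2 \left(2 + 4 \left(-4\right)\right) = - 2 \left(2 - 16\right) = \left(-2\right) \left(-14\right) = 28$)
$\frac{1}{3634 \left(-489\right) + r{\left(2158,Q{\left(53,3 \right)} \right)}} = \frac{1}{3634 \left(-489\right) + 28} = \frac{1}{-1777026 + 28} = \frac{1}{-1776998} = - \frac{1}{1776998}$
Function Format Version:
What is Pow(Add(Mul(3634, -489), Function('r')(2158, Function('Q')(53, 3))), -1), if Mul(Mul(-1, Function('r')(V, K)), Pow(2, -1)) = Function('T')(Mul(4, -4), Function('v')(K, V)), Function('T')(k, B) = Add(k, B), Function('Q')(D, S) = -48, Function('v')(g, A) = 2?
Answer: Rational(-1, 1776998) ≈ -5.6275e-7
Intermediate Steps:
Function('T')(k, B) = Add(B, k)
Function('r')(V, K) = 28 (Function('r')(V, K) = Mul(-2, Add(2, Mul(4, -4))) = Mul(-2, Add(2, -16)) = Mul(-2, -14) = 28)
Pow(Add(Mul(3634, -489), Function('r')(2158, Function('Q')(53, 3))), -1) = Pow(Add(Mul(3634, -489), 28), -1) = Pow(Add(-1777026, 28), -1) = Pow(-1776998, -1) = Rational(-1, 1776998)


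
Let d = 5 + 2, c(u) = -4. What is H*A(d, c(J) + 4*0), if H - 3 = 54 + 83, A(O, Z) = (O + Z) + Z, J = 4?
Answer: -140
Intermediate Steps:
d = 7
A(O, Z) = O + 2*Z
H = 140 (H = 3 + (54 + 83) = 3 + 137 = 140)
H*A(d, c(J) + 4*0) = 140*(7 + 2*(-4 + 4*0)) = 140*(7 + 2*(-4 + 0)) = 140*(7 + 2*(-4)) = 140*(7 - 8) = 140*(-1) = -140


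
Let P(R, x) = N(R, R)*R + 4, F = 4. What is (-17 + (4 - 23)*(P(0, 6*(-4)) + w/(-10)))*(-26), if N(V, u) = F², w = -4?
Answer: 13078/5 ≈ 2615.6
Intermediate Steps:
N(V, u) = 16 (N(V, u) = 4² = 16)
P(R, x) = 4 + 16*R (P(R, x) = 16*R + 4 = 4 + 16*R)
(-17 + (4 - 23)*(P(0, 6*(-4)) + w/(-10)))*(-26) = (-17 + (4 - 23)*((4 + 16*0) - 4/(-10)))*(-26) = (-17 - 19*((4 + 0) - 4*(-⅒)))*(-26) = (-17 - 19*(4 + ⅖))*(-26) = (-17 - 19*22/5)*(-26) = (-17 - 418/5)*(-26) = -503/5*(-26) = 13078/5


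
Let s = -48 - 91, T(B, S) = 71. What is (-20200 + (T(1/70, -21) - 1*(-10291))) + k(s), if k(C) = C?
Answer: -9977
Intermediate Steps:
s = -139
(-20200 + (T(1/70, -21) - 1*(-10291))) + k(s) = (-20200 + (71 - 1*(-10291))) - 139 = (-20200 + (71 + 10291)) - 139 = (-20200 + 10362) - 139 = -9838 - 139 = -9977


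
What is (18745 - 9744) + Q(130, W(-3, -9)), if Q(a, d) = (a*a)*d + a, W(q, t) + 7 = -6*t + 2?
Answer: 837231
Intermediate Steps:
W(q, t) = -5 - 6*t (W(q, t) = -7 + (-6*t + 2) = -7 + (2 - 6*t) = -5 - 6*t)
Q(a, d) = a + d*a² (Q(a, d) = a²*d + a = d*a² + a = a + d*a²)
(18745 - 9744) + Q(130, W(-3, -9)) = (18745 - 9744) + 130*(1 + 130*(-5 - 6*(-9))) = 9001 + 130*(1 + 130*(-5 + 54)) = 9001 + 130*(1 + 130*49) = 9001 + 130*(1 + 6370) = 9001 + 130*6371 = 9001 + 828230 = 837231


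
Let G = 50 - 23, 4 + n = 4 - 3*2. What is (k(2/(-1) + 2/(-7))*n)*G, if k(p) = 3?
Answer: -486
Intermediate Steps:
n = -6 (n = -4 + (4 - 3*2) = -4 + (4 - 6) = -4 - 2 = -6)
G = 27
(k(2/(-1) + 2/(-7))*n)*G = (3*(-6))*27 = -18*27 = -486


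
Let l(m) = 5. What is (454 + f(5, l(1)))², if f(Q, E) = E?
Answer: 210681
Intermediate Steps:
(454 + f(5, l(1)))² = (454 + 5)² = 459² = 210681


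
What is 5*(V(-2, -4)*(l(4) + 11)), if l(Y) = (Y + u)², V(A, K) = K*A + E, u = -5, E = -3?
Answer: 300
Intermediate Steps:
V(A, K) = -3 + A*K (V(A, K) = K*A - 3 = A*K - 3 = -3 + A*K)
l(Y) = (-5 + Y)² (l(Y) = (Y - 5)² = (-5 + Y)²)
5*(V(-2, -4)*(l(4) + 11)) = 5*((-3 - 2*(-4))*((-5 + 4)² + 11)) = 5*((-3 + 8)*((-1)² + 11)) = 5*(5*(1 + 11)) = 5*(5*12) = 5*60 = 300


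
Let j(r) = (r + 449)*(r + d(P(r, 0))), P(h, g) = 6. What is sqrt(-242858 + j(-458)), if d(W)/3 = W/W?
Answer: I*sqrt(238763) ≈ 488.63*I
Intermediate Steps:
d(W) = 3 (d(W) = 3*(W/W) = 3*1 = 3)
j(r) = (3 + r)*(449 + r) (j(r) = (r + 449)*(r + 3) = (449 + r)*(3 + r) = (3 + r)*(449 + r))
sqrt(-242858 + j(-458)) = sqrt(-242858 + (1347 + (-458)**2 + 452*(-458))) = sqrt(-242858 + (1347 + 209764 - 207016)) = sqrt(-242858 + 4095) = sqrt(-238763) = I*sqrt(238763)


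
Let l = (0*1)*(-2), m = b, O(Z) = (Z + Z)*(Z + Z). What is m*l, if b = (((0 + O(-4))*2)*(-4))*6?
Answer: 0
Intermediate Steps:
O(Z) = 4*Z² (O(Z) = (2*Z)*(2*Z) = 4*Z²)
b = -3072 (b = (((0 + 4*(-4)²)*2)*(-4))*6 = (((0 + 4*16)*2)*(-4))*6 = (((0 + 64)*2)*(-4))*6 = ((64*2)*(-4))*6 = (128*(-4))*6 = -512*6 = -3072)
m = -3072
l = 0 (l = 0*(-2) = 0)
m*l = -3072*0 = 0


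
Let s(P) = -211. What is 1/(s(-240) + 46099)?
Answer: 1/45888 ≈ 2.1792e-5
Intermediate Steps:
1/(s(-240) + 46099) = 1/(-211 + 46099) = 1/45888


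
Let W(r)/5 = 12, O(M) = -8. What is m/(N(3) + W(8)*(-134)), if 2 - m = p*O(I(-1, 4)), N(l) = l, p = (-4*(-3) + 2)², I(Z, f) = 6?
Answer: -1570/8037 ≈ -0.19535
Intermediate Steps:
p = 196 (p = (12 + 2)² = 14² = 196)
W(r) = 60 (W(r) = 5*12 = 60)
m = 1570 (m = 2 - 196*(-8) = 2 - 1*(-1568) = 2 + 1568 = 1570)
m/(N(3) + W(8)*(-134)) = 1570/(3 + 60*(-134)) = 1570/(3 - 8040) = 1570/(-8037) = 1570*(-1/8037) = -1570/8037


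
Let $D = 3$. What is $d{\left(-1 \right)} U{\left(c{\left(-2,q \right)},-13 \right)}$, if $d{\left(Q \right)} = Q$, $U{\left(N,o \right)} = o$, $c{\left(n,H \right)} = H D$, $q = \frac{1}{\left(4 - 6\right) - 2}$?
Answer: $13$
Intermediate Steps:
$q = - \frac{1}{4}$ ($q = \frac{1}{\left(4 - 6\right) - 2} = \frac{1}{-2 - 2} = \frac{1}{-4} = - \frac{1}{4} \approx -0.25$)
$c{\left(n,H \right)} = 3 H$ ($c{\left(n,H \right)} = H 3 = 3 H$)
$d{\left(-1 \right)} U{\left(c{\left(-2,q \right)},-13 \right)} = \left(-1\right) \left(-13\right) = 13$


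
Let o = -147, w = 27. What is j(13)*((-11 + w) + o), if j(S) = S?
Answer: -1703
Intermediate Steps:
j(13)*((-11 + w) + o) = 13*((-11 + 27) - 147) = 13*(16 - 147) = 13*(-131) = -1703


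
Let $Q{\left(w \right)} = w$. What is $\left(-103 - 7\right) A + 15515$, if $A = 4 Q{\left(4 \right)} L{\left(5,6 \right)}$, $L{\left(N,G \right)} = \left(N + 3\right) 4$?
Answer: $-40805$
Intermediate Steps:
$L{\left(N,G \right)} = 12 + 4 N$ ($L{\left(N,G \right)} = \left(3 + N\right) 4 = 12 + 4 N$)
$A = 512$ ($A = 4 \cdot 4 \left(12 + 4 \cdot 5\right) = 16 \left(12 + 20\right) = 16 \cdot 32 = 512$)
$\left(-103 - 7\right) A + 15515 = \left(-103 - 7\right) 512 + 15515 = \left(-110\right) 512 + 15515 = -56320 + 15515 = -40805$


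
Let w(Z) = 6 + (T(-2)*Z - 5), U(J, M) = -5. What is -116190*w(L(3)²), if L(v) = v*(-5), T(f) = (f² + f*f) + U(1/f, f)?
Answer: -78544440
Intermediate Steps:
T(f) = -5 + 2*f² (T(f) = (f² + f*f) - 5 = (f² + f²) - 5 = 2*f² - 5 = -5 + 2*f²)
L(v) = -5*v
w(Z) = 1 + 3*Z (w(Z) = 6 + ((-5 + 2*(-2)²)*Z - 5) = 6 + ((-5 + 2*4)*Z - 5) = 6 + ((-5 + 8)*Z - 5) = 6 + (3*Z - 5) = 6 + (-5 + 3*Z) = 1 + 3*Z)
-116190*w(L(3)²) = -116190*(1 + 3*(-5*3)²) = -116190*(1 + 3*(-15)²) = -116190*(1 + 3*225) = -116190*(1 + 675) = -116190*676 = -78544440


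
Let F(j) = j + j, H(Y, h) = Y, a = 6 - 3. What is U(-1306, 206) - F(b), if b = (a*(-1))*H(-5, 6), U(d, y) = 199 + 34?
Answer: 203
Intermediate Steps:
a = 3
U(d, y) = 233
b = 15 (b = (3*(-1))*(-5) = -3*(-5) = 15)
F(j) = 2*j
U(-1306, 206) - F(b) = 233 - 2*15 = 233 - 1*30 = 233 - 30 = 203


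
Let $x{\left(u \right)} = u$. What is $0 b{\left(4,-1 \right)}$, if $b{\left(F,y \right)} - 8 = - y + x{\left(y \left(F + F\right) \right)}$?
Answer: $0$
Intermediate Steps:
$b{\left(F,y \right)} = 8 - y + 2 F y$ ($b{\left(F,y \right)} = 8 + \left(- y + y \left(F + F\right)\right) = 8 + \left(- y + y 2 F\right) = 8 + \left(- y + 2 F y\right) = 8 - y + 2 F y$)
$0 b{\left(4,-1 \right)} = 0 \left(8 - -1 + 2 \cdot 4 \left(-1\right)\right) = 0 \left(8 + 1 - 8\right) = 0 \cdot 1 = 0$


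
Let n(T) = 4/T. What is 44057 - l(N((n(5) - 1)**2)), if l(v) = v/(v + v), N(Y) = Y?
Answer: 88113/2 ≈ 44057.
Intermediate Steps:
l(v) = 1/2 (l(v) = v/((2*v)) = v*(1/(2*v)) = 1/2)
44057 - l(N((n(5) - 1)**2)) = 44057 - 1*1/2 = 44057 - 1/2 = 88113/2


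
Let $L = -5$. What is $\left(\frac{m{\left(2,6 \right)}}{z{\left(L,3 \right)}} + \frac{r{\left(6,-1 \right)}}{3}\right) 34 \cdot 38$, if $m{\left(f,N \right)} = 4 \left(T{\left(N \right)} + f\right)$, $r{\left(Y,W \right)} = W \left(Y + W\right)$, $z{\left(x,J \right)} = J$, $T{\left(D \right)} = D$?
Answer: $11628$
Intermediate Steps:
$r{\left(Y,W \right)} = W \left(W + Y\right)$
$m{\left(f,N \right)} = 4 N + 4 f$ ($m{\left(f,N \right)} = 4 \left(N + f\right) = 4 N + 4 f$)
$\left(\frac{m{\left(2,6 \right)}}{z{\left(L,3 \right)}} + \frac{r{\left(6,-1 \right)}}{3}\right) 34 \cdot 38 = \left(\frac{4 \cdot 6 + 4 \cdot 2}{3} + \frac{\left(-1\right) \left(-1 + 6\right)}{3}\right) 34 \cdot 38 = \left(\left(24 + 8\right) \frac{1}{3} + \left(-1\right) 5 \cdot \frac{1}{3}\right) 34 \cdot 38 = \left(32 \cdot \frac{1}{3} - \frac{5}{3}\right) 34 \cdot 38 = \left(\frac{32}{3} - \frac{5}{3}\right) 34 \cdot 38 = 9 \cdot 34 \cdot 38 = 306 \cdot 38 = 11628$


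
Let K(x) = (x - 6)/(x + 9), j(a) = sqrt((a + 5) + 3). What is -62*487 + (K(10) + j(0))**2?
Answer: -10897130/361 + 16*sqrt(2)/19 ≈ -30185.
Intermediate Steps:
j(a) = sqrt(8 + a) (j(a) = sqrt((5 + a) + 3) = sqrt(8 + a))
K(x) = (-6 + x)/(9 + x)
-62*487 + (K(10) + j(0))**2 = -62*487 + ((-6 + 10)/(9 + 10) + sqrt(8 + 0))**2 = -30194 + (4/19 + sqrt(8))**2 = -30194 + ((1/19)*4 + 2*sqrt(2))**2 = -30194 + (4/19 + 2*sqrt(2))**2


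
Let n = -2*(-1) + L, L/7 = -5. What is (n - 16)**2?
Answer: 2401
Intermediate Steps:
L = -35 (L = 7*(-5) = -35)
n = -33 (n = -2*(-1) - 35 = 2 - 35 = -33)
(n - 16)**2 = (-33 - 16)**2 = (-49)**2 = 2401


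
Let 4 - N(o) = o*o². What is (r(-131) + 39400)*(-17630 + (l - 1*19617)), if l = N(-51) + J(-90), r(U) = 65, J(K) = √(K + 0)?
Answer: 3765276720 + 118395*I*√10 ≈ 3.7653e+9 + 3.744e+5*I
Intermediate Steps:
N(o) = 4 - o³ (N(o) = 4 - o*o² = 4 - o³)
J(K) = √K
l = 132655 + 3*I*√10 (l = (4 - 1*(-51)³) + √(-90) = (4 - 1*(-132651)) + 3*I*√10 = (4 + 132651) + 3*I*√10 = 132655 + 3*I*√10 ≈ 1.3266e+5 + 9.4868*I)
(r(-131) + 39400)*(-17630 + (l - 1*19617)) = (65 + 39400)*(-17630 + ((132655 + 3*I*√10) - 1*19617)) = 39465*(-17630 + ((132655 + 3*I*√10) - 19617)) = 39465*(-17630 + (113038 + 3*I*√10)) = 39465*(95408 + 3*I*√10) = 3765276720 + 118395*I*√10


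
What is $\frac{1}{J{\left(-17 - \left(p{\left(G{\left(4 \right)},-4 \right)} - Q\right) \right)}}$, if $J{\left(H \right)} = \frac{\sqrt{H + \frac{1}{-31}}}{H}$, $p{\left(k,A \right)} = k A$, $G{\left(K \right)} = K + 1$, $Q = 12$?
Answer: $\frac{15 \sqrt{899}}{116} \approx 3.8772$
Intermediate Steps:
$G{\left(K \right)} = 1 + K$
$p{\left(k,A \right)} = A k$
$J{\left(H \right)} = \frac{\sqrt{- \frac{1}{31} + H}}{H}$ ($J{\left(H \right)} = \frac{\sqrt{H - \frac{1}{31}}}{H} = \frac{\sqrt{- \frac{1}{31} + H}}{H}$)
$\frac{1}{J{\left(-17 - \left(p{\left(G{\left(4 \right)},-4 \right)} - Q\right) \right)}} = \frac{1}{\frac{1}{31} \frac{1}{-17 - \left(- 4 \left(1 + 4\right) - 12\right)} \sqrt{-31 + 961 \left(-17 - \left(- 4 \left(1 + 4\right) - 12\right)\right)}} = \frac{1}{\frac{1}{31} \frac{1}{-17 - \left(\left(-4\right) 5 - 12\right)} \sqrt{-31 + 961 \left(-17 - \left(\left(-4\right) 5 - 12\right)\right)}} = \frac{1}{\frac{1}{31} \frac{1}{-17 - \left(-20 - 12\right)} \sqrt{-31 + 961 \left(-17 - \left(-20 - 12\right)\right)}} = \frac{1}{\frac{1}{31} \frac{1}{-17 - -32} \sqrt{-31 + 961 \left(-17 - -32\right)}} = \frac{1}{\frac{1}{31} \frac{1}{-17 + 32} \sqrt{-31 + 961 \left(-17 + 32\right)}} = \frac{1}{\frac{1}{31} \cdot \frac{1}{15} \sqrt{-31 + 961 \cdot 15}} = \frac{1}{\frac{1}{31} \cdot \frac{1}{15} \sqrt{-31 + 14415}} = \frac{1}{\frac{1}{31} \cdot \frac{1}{15} \sqrt{14384}} = \frac{1}{\frac{1}{31} \cdot \frac{1}{15} \cdot 4 \sqrt{899}} = \frac{1}{\frac{4}{465} \sqrt{899}} = \frac{15 \sqrt{899}}{116}$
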